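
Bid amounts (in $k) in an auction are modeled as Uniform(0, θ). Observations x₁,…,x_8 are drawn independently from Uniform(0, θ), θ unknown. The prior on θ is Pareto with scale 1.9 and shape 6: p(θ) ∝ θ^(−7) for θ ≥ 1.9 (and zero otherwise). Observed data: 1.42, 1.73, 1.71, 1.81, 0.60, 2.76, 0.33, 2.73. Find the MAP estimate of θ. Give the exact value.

The Uniform(0, θ) likelihood is θ^(−n) for θ ≥ max(xᵢ), zero otherwise. Here max(xᵢ) = 2.76.
Posterior ∝ θ^(−7) · θ^(−8) = θ^(−15) on θ ≥ max(1.9, 2.76) = 2.76.
This density is strictly decreasing in θ, so the posterior mode lies at the lower boundary of the support.

θ̂_MAP = 2.76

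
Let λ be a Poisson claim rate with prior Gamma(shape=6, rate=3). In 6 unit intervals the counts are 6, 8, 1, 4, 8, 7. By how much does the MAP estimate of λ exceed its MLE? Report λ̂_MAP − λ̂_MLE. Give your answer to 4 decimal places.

Σxᵢ = 34. Posterior is Gamma(40, 9); MAP = (40−1)/9 = 39/9 ≈ 4.33333.
MLE = x̄ = 34/6 ≈ 5.66667.
Difference = 39/9 − 34/6 = -4/3 ≈ -1.3333.

MAP − MLE = -1.3333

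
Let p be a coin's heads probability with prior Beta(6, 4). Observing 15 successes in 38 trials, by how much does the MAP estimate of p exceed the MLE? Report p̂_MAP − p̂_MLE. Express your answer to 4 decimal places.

Posterior is Beta(21, 27); MAP = (21−1)/(48−2) = 20/46 ≈ 0.43478.
MLE ignores the prior: p̂_MLE = k/n = 15/38 ≈ 0.39474.
Difference = 20/46 − 15/38 = 35/874 ≈ 0.0400.

MAP − MLE = 0.0400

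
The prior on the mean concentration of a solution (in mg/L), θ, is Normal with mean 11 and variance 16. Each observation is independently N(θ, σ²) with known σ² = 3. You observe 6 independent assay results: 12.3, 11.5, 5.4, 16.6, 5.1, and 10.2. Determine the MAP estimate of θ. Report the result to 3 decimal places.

θ̂_MAP = 10.208

n = 6; x̄ = (12.3 + 11.5 + 5.4 + 16.6 + 5.1 + 10.2)/6 = 61.1/6 = 611/60 ≈ 10.1833.
For a Normal prior and Normal likelihood with known variance, the posterior is Normal; its mode equals its mean, the precision-weighted average.
Prior precision 1/σ₀² = 1/16 = 0.0625; data precision n/σ² = 6/3 = 2.
θ̂ = (0.0625·11 + 2·(611/60)) / (0.0625 + 2) = (5053/240)/2.0625 = 5053/495 ≈ 10.208.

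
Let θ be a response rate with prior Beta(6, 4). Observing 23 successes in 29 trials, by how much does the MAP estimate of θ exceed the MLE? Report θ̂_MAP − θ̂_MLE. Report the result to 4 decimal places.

MAP − MLE = -0.0363

Posterior is Beta(29, 10); MAP = (29−1)/(39−2) = 28/37 ≈ 0.75676.
MLE ignores the prior: θ̂_MLE = k/n = 23/29 ≈ 0.79310.
Difference = 28/37 − 23/29 = -39/1073 ≈ -0.0363.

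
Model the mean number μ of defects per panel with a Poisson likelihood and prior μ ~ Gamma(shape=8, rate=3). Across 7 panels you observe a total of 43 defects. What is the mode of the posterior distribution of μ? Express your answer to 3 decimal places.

Σxᵢ = 43, n = 7.
Posterior ∝ μ^7e^(−3μ) · μ^43e^(−7μ) = μ^50e^(−10μ), i.e. Gamma(shape=51, rate=10).
The mode of a Gamma(a, b) with a ≥ 1 (shape–rate) is (a−1)/b = 50/10 ≈ 5.000.

μ̂_MAP = 5.000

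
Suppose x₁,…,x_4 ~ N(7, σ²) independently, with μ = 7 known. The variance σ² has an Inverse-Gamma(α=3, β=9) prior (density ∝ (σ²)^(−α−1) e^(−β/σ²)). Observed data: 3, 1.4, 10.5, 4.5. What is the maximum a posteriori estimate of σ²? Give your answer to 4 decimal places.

σ̂²_MAP = 6.9883

Sum of squared deviations about the known mean: SS = (3−7)² + (1.4−7)² + (10.5−7)² + (4.5−7)² = 65.86.
The Normal likelihood contributes (σ²)^(−n/2) exp(−SS/(2σ²)), so the posterior is Inverse-Gamma(α + n/2, β + SS/2) = Inverse-Gamma(5, 41.93).
The mode of Inverse-Gamma(a, b) is b/(a+1) = 41.93/6 ≈ 6.9883.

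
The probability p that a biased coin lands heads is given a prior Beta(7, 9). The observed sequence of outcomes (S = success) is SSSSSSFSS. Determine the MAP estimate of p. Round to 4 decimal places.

p̂_MAP = 0.6087

Prior: Beta(7, 9).
Data: 8 successes in 9 trials (from the sequence). The binomial likelihood contributes p^8(1−p)^1, so the posterior is Beta(7+8, 9+1) = Beta(15, 10).
For Beta(a, b) with a, b > 1 the mode is (a−1)/(a+b−2) = 14/23 ≈ 0.6087.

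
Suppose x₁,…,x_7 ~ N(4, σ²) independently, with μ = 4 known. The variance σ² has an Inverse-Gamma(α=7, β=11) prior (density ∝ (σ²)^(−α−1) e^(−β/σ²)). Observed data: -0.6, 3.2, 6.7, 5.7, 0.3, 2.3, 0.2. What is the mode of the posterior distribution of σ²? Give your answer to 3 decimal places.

σ̂²_MAP = 3.696

Sum of squared deviations about the known mean: SS = (-0.6−4)² + (3.2−4)² + (6.7−4)² + (5.7−4)² + (0.3−4)² + (2.3−4)² + (0.2−4)² = 63.
The Normal likelihood contributes (σ²)^(−n/2) exp(−SS/(2σ²)), so the posterior is Inverse-Gamma(α + n/2, β + SS/2) = Inverse-Gamma(10.5, 42.5).
The mode of Inverse-Gamma(a, b) is b/(a+1) = 42.5/11.5 ≈ 3.696.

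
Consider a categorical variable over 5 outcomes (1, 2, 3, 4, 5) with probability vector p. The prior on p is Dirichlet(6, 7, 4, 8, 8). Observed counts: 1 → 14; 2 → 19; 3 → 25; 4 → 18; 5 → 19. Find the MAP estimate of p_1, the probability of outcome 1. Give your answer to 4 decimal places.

MAP estimate: 0.1545

The posterior is Dirichlet(αᵢ + nᵢ) = Dirichlet(20, 26, 29, 26, 27).
For a Dirichlet(a₁,…,a_K) with all aᵢ > 1, the mode has j-th component (aⱼ − 1)/(Σaᵢ − K).
Here Σaᵢ = 128 and K = 5, so p_1 = (20 − 1)/(128 − 5) = 19/123 ≈ 0.1545.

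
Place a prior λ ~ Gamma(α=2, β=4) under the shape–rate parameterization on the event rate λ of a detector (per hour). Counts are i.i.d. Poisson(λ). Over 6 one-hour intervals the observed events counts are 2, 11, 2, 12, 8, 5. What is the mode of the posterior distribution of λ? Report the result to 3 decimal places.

Σxᵢ = 2+11+2+12+8+5 = 40, with n = 6.
Posterior ∝ λe^(−4λ) · λ^40e^(−6λ) = λ^41e^(−10λ), i.e. Gamma(shape=42, rate=10).
The mode of a Gamma(a, b) with a ≥ 1 (shape–rate) is (a−1)/b = 41/10 ≈ 4.100.

λ̂_MAP = 4.100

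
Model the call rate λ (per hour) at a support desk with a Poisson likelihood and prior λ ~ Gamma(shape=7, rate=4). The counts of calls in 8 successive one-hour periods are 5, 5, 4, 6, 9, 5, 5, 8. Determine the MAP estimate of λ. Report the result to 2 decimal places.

Σxᵢ = 5+5+4+6+9+5+5+8 = 47, with n = 8.
Posterior ∝ λ^6e^(−4λ) · λ^47e^(−8λ) = λ^53e^(−12λ), i.e. Gamma(shape=54, rate=12).
The mode of a Gamma(a, b) with a ≥ 1 (shape–rate) is (a−1)/b = 53/12 ≈ 4.42.

λ̂_MAP = 4.42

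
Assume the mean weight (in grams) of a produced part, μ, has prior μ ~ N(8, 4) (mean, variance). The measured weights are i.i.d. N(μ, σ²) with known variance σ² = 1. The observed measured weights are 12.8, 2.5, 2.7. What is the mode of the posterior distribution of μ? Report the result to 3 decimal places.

n = 3; x̄ = (12.8 + 2.5 + 2.7)/3 = 18/3 = 6.
For a Normal prior and Normal likelihood with known variance, the posterior is Normal; its mode equals its mean, the precision-weighted average.
Prior precision 1/σ₀² = 1/4 = 0.25; data precision n/σ² = 3/1 = 3.
μ̂ = (0.25·8 + 3·6) / (0.25 + 3) = 20/3.25 = 80/13 ≈ 6.154.

μ̂_MAP = 6.154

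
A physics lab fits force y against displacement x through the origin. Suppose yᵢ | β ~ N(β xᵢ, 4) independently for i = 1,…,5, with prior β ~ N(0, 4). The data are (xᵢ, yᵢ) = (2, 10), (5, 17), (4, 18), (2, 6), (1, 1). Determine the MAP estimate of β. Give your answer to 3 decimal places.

log p(β | y) = −Σ(yᵢ − βxᵢ)²/(2·4) − β²/(2·4) + const.
Setting the derivative to zero: Σxᵢ(yᵢ − βxᵢ)/4 − β/4 = 0, so β = Σxᵢyᵢ / (Σxᵢ² + σ²/τ²).
Σxᵢyᵢ = 2·10 + 5·17 + 4·18 + 2·6 + 1·1 = 190; Σxᵢ² = 50; σ²/τ² = 1.
β̂_MAP = 190 / (50 + 1) = 190/51 ≈ 3.725.

β̂_MAP = 3.725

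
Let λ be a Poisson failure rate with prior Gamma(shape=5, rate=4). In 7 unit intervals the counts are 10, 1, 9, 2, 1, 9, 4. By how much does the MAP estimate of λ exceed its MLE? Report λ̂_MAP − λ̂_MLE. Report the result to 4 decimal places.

MAP − MLE = -1.5065

Σxᵢ = 36. Posterior is Gamma(41, 11); MAP = (41−1)/11 = 40/11 ≈ 3.63636.
MLE = x̄ = 36/7 ≈ 5.14286.
Difference = 40/11 − 36/7 = -116/77 ≈ -1.5065.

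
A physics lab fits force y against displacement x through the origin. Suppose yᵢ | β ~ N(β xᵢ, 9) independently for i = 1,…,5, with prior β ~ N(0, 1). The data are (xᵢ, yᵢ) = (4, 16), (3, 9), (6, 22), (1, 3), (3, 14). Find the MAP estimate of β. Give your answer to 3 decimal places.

β̂_MAP = 3.350

log p(β | y) = −Σ(yᵢ − βxᵢ)²/(2·9) − β²/(2·1) + const.
Setting the derivative to zero: Σxᵢ(yᵢ − βxᵢ)/9 − β/1 = 0, so β = Σxᵢyᵢ / (Σxᵢ² + σ²/τ²).
Σxᵢyᵢ = 4·16 + 3·9 + 6·22 + 1·3 + 3·14 = 268; Σxᵢ² = 71; σ²/τ² = 9.
β̂_MAP = 268 / (71 + 9) = 268/80 ≈ 3.350.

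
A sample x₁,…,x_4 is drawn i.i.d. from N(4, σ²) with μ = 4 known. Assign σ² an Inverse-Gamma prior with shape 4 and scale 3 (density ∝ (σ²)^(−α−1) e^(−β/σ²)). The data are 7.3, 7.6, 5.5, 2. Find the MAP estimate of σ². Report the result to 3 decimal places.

Sum of squared deviations about the known mean: SS = (7.3−4)² + (7.6−4)² + (5.5−4)² + (2−4)² = 30.1.
The Normal likelihood contributes (σ²)^(−n/2) exp(−SS/(2σ²)), so the posterior is Inverse-Gamma(α + n/2, β + SS/2) = Inverse-Gamma(6, 18.05).
The mode of Inverse-Gamma(a, b) is b/(a+1) = 18.05/7 ≈ 2.579.

σ̂²_MAP = 2.579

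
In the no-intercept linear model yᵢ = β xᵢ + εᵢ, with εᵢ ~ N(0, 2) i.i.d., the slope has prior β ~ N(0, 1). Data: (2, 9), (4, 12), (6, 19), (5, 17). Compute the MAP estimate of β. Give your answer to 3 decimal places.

β̂_MAP = 3.193

log p(β | y) = −Σ(yᵢ − βxᵢ)²/(2·2) − β²/(2·1) + const.
Setting the derivative to zero: Σxᵢ(yᵢ − βxᵢ)/2 − β/1 = 0, so β = Σxᵢyᵢ / (Σxᵢ² + σ²/τ²).
Σxᵢyᵢ = 2·9 + 4·12 + 6·19 + 5·17 = 265; Σxᵢ² = 81; σ²/τ² = 2.
β̂_MAP = 265 / (81 + 2) = 265/83 ≈ 3.193.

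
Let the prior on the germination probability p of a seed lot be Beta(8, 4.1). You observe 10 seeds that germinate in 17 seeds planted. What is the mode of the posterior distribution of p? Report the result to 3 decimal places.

p̂_MAP = 0.627

Prior: Beta(8, 4.1).
Data: 10 successes in 17 trials. The binomial likelihood contributes p^10(1−p)^7, so the posterior is Beta(8+10, 4.1+7) = Beta(18, 11.1).
For Beta(a, b) with a, b > 1 the mode is (a−1)/(a+b−2) = 17/27.1 ≈ 0.627.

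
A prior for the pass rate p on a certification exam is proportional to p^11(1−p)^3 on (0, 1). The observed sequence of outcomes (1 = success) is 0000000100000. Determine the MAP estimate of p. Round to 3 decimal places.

The prior density ∝ p^11(1−p)^3 is the kernel of Beta(12, 4).
Data: 1 success in 13 trials (from the sequence). The binomial likelihood contributes p(1−p)^12, so the posterior is Beta(12+1, 4+12) = Beta(13, 16).
For Beta(a, b) with a, b > 1 the mode is (a−1)/(a+b−2) = 12/27 ≈ 0.444.

p̂_MAP = 0.444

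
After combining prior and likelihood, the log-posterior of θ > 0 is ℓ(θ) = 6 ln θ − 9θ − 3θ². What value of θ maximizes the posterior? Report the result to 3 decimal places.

θ̂_MAP = 0.500

ℓ'(θ) = 6/θ − 9 − 6θ. Setting this to zero and multiplying by θ: 6θ² + 9θ − 6 = 0.
θ = (−9 + √(9² + 4·6·6)) / (2·6) = (−9 + √225) / 12 = (−9 + 15)/12 = 1/2.
ℓ''(θ) = −6/θ² − 6 < 0, confirming a maximum.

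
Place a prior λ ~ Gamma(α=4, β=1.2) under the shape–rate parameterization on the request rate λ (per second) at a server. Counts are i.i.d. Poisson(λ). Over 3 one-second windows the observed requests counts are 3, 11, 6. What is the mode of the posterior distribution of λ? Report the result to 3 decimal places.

λ̂_MAP = 5.476

Σxᵢ = 3+11+6 = 20, with n = 3.
Posterior ∝ λ^3e^(−1.2λ) · λ^20e^(−3λ) = λ^23e^(−4.2λ), i.e. Gamma(shape=24, rate=4.2).
The mode of a Gamma(a, b) with a ≥ 1 (shape–rate) is (a−1)/b = 23/4.2 ≈ 5.476.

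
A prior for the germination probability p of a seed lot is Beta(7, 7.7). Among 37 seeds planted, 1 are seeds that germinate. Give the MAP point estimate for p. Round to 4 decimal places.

p̂_MAP = 0.1408

Prior: Beta(7, 7.7).
Data: 1 success in 37 trials. The binomial likelihood contributes p(1−p)^36, so the posterior is Beta(7+1, 7.7+36) = Beta(8, 43.7).
For Beta(a, b) with a, b > 1 the mode is (a−1)/(a+b−2) = 7/49.7 ≈ 0.1408.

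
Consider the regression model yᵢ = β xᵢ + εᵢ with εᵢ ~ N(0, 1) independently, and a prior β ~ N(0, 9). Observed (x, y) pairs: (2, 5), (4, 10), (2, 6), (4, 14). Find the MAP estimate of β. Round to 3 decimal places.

β̂_MAP = 2.942

log p(β | y) = −Σ(yᵢ − βxᵢ)²/(2·1) − β²/(2·9) + const.
Setting the derivative to zero: Σxᵢ(yᵢ − βxᵢ)/1 − β/9 = 0, so β = Σxᵢyᵢ / (Σxᵢ² + σ²/τ²).
Σxᵢyᵢ = 2·5 + 4·10 + 2·6 + 4·14 = 118; Σxᵢ² = 40; σ²/τ² = 1/9.
β̂_MAP = 118 / (40 + 1/9) = 118/(361/9) = 1062/361 ≈ 2.942.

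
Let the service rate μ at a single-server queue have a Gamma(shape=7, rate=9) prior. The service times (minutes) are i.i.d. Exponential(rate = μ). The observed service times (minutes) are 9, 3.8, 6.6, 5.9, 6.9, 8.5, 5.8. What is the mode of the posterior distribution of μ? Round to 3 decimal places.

The Exponential(rate=μ) likelihood is ∝ μ^n e^(−μΣtᵢ). Here n = 7 and Σtᵢ = 9 + 3.8 + 6.6 + 5.9 + 6.9 + 8.5 + 5.8 = 46.5.
Posterior ∝ μ^6e^(−9μ) · μ^7e^(−46.5μ) = μ^13e^(−55.5μ), i.e. Gamma(14, 55.5).
Mode = (a−1)/b = 13/55.5 ≈ 0.234.

μ̂_MAP = 0.234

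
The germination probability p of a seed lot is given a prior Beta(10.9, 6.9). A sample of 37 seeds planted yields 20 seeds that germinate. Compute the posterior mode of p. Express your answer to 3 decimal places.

Prior: Beta(10.9, 6.9).
Data: 20 successes in 37 trials. The binomial likelihood contributes p^20(1−p)^17, so the posterior is Beta(10.9+20, 6.9+17) = Beta(30.9, 23.9).
For Beta(a, b) with a, b > 1 the mode is (a−1)/(a+b−2) = 29.9/52.8 ≈ 0.566.

p̂_MAP = 0.566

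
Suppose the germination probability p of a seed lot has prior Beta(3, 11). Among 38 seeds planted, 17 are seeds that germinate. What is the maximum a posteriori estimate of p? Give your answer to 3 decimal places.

Prior: Beta(3, 11).
Data: 17 successes in 38 trials. The binomial likelihood contributes p^17(1−p)^21, so the posterior is Beta(3+17, 11+21) = Beta(20, 32).
For Beta(a, b) with a, b > 1 the mode is (a−1)/(a+b−2) = 19/50 ≈ 0.380.

p̂_MAP = 0.380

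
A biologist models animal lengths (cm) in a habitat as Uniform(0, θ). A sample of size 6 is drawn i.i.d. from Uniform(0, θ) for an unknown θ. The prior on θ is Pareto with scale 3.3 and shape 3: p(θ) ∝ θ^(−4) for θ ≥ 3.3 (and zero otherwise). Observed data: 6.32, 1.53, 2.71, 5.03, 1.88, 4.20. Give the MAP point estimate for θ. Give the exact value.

The Uniform(0, θ) likelihood is θ^(−n) for θ ≥ max(xᵢ), zero otherwise. Here max(xᵢ) = 6.32.
Posterior ∝ θ^(−4) · θ^(−6) = θ^(−10) on θ ≥ max(3.3, 6.32) = 6.32.
This density is strictly decreasing in θ, so the posterior mode lies at the lower boundary of the support.

θ̂_MAP = 6.32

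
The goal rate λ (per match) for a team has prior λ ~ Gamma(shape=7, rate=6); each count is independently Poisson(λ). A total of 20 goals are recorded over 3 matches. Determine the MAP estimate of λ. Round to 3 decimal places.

Σxᵢ = 20, n = 3.
Posterior ∝ λ^6e^(−6λ) · λ^20e^(−3λ) = λ^26e^(−9λ), i.e. Gamma(shape=27, rate=9).
The mode of a Gamma(a, b) with a ≥ 1 (shape–rate) is (a−1)/b = 26/9 ≈ 2.889.

λ̂_MAP = 2.889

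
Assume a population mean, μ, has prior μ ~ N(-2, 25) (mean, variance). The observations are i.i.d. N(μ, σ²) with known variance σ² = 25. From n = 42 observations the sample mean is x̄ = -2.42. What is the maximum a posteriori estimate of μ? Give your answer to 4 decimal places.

μ̂_MAP = -2.4102

n = 42, x̄ = -2.42.
For a Normal prior and Normal likelihood with known variance, the posterior is Normal; its mode equals its mean, the precision-weighted average.
Prior precision 1/σ₀² = 1/25 = 0.04; data precision n/σ² = 42/25 = 1.68.
μ̂ = (0.04·(-2) + 1.68·(-2.42)) / (0.04 + 1.68) = (-4.1456)/1.72 = -2591/1075 ≈ -2.4102.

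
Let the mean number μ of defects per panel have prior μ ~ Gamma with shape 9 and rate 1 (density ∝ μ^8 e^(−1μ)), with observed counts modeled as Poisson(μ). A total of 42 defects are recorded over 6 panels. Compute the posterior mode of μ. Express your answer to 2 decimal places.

μ̂_MAP = 7.14

Σxᵢ = 42, n = 6.
Posterior ∝ μ^8e^(−1μ) · μ^42e^(−6μ) = μ^50e^(−7μ), i.e. Gamma(shape=51, rate=7).
The mode of a Gamma(a, b) with a ≥ 1 (shape–rate) is (a−1)/b = 50/7 ≈ 7.14.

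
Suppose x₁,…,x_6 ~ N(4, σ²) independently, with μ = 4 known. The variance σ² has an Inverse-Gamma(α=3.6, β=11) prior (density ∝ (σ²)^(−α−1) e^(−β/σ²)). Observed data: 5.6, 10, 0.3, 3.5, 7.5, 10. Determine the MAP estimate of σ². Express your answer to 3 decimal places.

σ̂²_MAP = 8.076

Sum of squared deviations about the known mean: SS = (5.6−4)² + (10−4)² + (0.3−4)² + (3.5−4)² + (7.5−4)² + (10−4)² = 100.75.
The Normal likelihood contributes (σ²)^(−n/2) exp(−SS/(2σ²)), so the posterior is Inverse-Gamma(α + n/2, β + SS/2) = Inverse-Gamma(6.6, 61.375).
The mode of Inverse-Gamma(a, b) is b/(a+1) = 61.375/7.6 ≈ 8.076.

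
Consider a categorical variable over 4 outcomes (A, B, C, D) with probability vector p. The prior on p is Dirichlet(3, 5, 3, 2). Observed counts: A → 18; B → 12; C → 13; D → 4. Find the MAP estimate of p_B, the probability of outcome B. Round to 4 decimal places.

The posterior is Dirichlet(αᵢ + nᵢ) = Dirichlet(21, 17, 16, 6).
For a Dirichlet(a₁,…,a_K) with all aᵢ > 1, the mode has j-th component (aⱼ − 1)/(Σaᵢ − K).
Here Σaᵢ = 60 and K = 4, so p_B = (17 − 1)/(60 − 4) = 16/56 ≈ 0.2857.

MAP estimate of p_B = 0.2857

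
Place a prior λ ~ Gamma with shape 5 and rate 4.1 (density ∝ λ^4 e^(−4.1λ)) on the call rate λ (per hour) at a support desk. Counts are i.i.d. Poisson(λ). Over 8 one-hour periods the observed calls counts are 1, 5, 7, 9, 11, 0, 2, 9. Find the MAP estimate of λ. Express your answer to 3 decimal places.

λ̂_MAP = 3.967

Σxᵢ = 1+5+7+9+11+0+2+9 = 44, with n = 8.
Posterior ∝ λ^4e^(−4.1λ) · λ^44e^(−8λ) = λ^48e^(−12.1λ), i.e. Gamma(shape=49, rate=12.1).
The mode of a Gamma(a, b) with a ≥ 1 (shape–rate) is (a−1)/b = 48/12.1 ≈ 3.967.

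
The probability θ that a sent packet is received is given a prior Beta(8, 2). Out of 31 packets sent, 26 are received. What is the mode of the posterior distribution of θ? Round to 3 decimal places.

Prior: Beta(8, 2).
Data: 26 successes in 31 trials. The binomial likelihood contributes θ^26(1−θ)^5, so the posterior is Beta(8+26, 2+5) = Beta(34, 7).
For Beta(a, b) with a, b > 1 the mode is (a−1)/(a+b−2) = 33/39 ≈ 0.846.

θ̂_MAP = 0.846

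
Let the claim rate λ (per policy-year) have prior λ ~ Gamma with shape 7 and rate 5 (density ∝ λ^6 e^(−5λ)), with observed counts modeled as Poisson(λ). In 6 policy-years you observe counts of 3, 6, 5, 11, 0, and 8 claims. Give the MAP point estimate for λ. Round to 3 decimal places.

λ̂_MAP = 3.545

Σxᵢ = 3+6+5+11+0+8 = 33, with n = 6.
Posterior ∝ λ^6e^(−5λ) · λ^33e^(−6λ) = λ^39e^(−11λ), i.e. Gamma(shape=40, rate=11).
The mode of a Gamma(a, b) with a ≥ 1 (shape–rate) is (a−1)/b = 39/11 ≈ 3.545.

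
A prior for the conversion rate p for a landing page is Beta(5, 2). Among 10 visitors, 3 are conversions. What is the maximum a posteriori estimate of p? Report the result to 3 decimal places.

p̂_MAP = 0.467

Prior: Beta(5, 2).
Data: 3 successes in 10 trials. The binomial likelihood contributes p^3(1−p)^7, so the posterior is Beta(5+3, 2+7) = Beta(8, 9).
For Beta(a, b) with a, b > 1 the mode is (a−1)/(a+b−2) = 7/15 ≈ 0.467.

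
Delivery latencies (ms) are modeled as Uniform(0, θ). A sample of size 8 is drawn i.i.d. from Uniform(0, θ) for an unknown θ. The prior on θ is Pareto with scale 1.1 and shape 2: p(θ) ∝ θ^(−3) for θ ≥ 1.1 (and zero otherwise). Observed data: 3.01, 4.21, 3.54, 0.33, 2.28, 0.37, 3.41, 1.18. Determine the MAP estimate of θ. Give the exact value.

θ̂_MAP = 4.21

The Uniform(0, θ) likelihood is θ^(−n) for θ ≥ max(xᵢ), zero otherwise. Here max(xᵢ) = 4.21.
Posterior ∝ θ^(−3) · θ^(−8) = θ^(−11) on θ ≥ max(1.1, 4.21) = 4.21.
This density is strictly decreasing in θ, so the posterior mode lies at the lower boundary of the support.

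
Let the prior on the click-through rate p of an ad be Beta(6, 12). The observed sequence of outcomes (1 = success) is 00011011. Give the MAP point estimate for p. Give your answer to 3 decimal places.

p̂_MAP = 0.375

Prior: Beta(6, 12).
Data: 4 successes in 8 trials (from the sequence). The binomial likelihood contributes p^4(1−p)^4, so the posterior is Beta(6+4, 12+4) = Beta(10, 16).
For Beta(a, b) with a, b > 1 the mode is (a−1)/(a+b−2) = 9/24 ≈ 0.375.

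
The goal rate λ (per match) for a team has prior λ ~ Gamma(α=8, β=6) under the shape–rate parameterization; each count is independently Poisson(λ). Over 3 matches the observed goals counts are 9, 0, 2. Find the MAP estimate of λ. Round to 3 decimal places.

λ̂_MAP = 2.000

Σxᵢ = 9+0+2 = 11, with n = 3.
Posterior ∝ λ^7e^(−6λ) · λ^11e^(−3λ) = λ^18e^(−9λ), i.e. Gamma(shape=19, rate=9).
The mode of a Gamma(a, b) with a ≥ 1 (shape–rate) is (a−1)/b = 18/9 ≈ 2.000.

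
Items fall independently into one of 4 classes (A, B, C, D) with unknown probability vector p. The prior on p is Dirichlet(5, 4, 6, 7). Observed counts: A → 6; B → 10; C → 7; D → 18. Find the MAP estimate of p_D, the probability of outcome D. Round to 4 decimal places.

MAP estimate of p_D = 0.4068

The posterior is Dirichlet(αᵢ + nᵢ) = Dirichlet(11, 14, 13, 25).
For a Dirichlet(a₁,…,a_K) with all aᵢ > 1, the mode has j-th component (aⱼ − 1)/(Σaᵢ − K).
Here Σaᵢ = 63 and K = 4, so p_D = (25 − 1)/(63 − 4) = 24/59 ≈ 0.4068.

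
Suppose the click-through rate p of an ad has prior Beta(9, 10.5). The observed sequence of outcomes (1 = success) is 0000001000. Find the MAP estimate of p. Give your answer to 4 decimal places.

p̂_MAP = 0.3273

Prior: Beta(9, 10.5).
Data: 1 success in 10 trials (from the sequence). The binomial likelihood contributes p(1−p)^9, so the posterior is Beta(9+1, 10.5+9) = Beta(10, 19.5).
For Beta(a, b) with a, b > 1 the mode is (a−1)/(a+b−2) = 9/27.5 ≈ 0.3273.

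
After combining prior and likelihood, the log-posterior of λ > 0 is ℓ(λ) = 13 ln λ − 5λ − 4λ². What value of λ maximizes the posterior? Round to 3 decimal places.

ℓ'(λ) = 13/λ − 5 − 8λ. Setting this to zero and multiplying by λ: 8λ² + 5λ − 13 = 0.
λ = (−5 + √(5² + 4·8·13)) / (2·8) = (−5 + √441) / 16 = (−5 + 21)/16 = 1.
ℓ''(λ) = −13/λ² − 8 < 0, confirming a maximum.

λ̂_MAP = 1.000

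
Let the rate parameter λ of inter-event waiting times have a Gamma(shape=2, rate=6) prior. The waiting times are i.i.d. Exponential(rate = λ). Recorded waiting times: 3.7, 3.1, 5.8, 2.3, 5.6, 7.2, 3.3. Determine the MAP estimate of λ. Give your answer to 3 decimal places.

The Exponential(rate=λ) likelihood is ∝ λ^n e^(−λΣtᵢ). Here n = 7 and Σtᵢ = 3.7 + 3.1 + 5.8 + 2.3 + 5.6 + 7.2 + 3.3 = 31.
Posterior ∝ λe^(−6λ) · λ^7e^(−31λ) = λ^8e^(−37λ), i.e. Gamma(9, 37).
Mode = (a−1)/b = 8/37 ≈ 0.216.

λ̂_MAP = 0.216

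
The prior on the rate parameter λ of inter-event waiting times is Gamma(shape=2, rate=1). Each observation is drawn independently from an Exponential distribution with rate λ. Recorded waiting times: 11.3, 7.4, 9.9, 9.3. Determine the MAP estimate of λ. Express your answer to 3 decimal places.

λ̂_MAP = 0.129

The Exponential(rate=λ) likelihood is ∝ λ^n e^(−λΣtᵢ). Here n = 4 and Σtᵢ = 11.3 + 7.4 + 9.9 + 9.3 = 37.9.
Posterior ∝ λe^(−1λ) · λ^4e^(−37.9λ) = λ^5e^(−38.9λ), i.e. Gamma(6, 38.9).
Mode = (a−1)/b = 5/38.9 ≈ 0.129.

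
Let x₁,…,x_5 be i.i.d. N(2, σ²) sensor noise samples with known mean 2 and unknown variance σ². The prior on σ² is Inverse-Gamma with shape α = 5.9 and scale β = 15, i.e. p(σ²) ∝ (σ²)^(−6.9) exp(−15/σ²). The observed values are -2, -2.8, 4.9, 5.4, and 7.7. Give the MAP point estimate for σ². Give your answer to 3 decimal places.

Sum of squared deviations about the known mean: SS = (-2−2)² + (-2.8−2)² + (4.9−2)² + (5.4−2)² + (7.7−2)² = 91.5.
The Normal likelihood contributes (σ²)^(−n/2) exp(−SS/(2σ²)), so the posterior is Inverse-Gamma(α + n/2, β + SS/2) = Inverse-Gamma(8.4, 60.75).
The mode of Inverse-Gamma(a, b) is b/(a+1) = 60.75/9.4 ≈ 6.463.

σ̂²_MAP = 6.463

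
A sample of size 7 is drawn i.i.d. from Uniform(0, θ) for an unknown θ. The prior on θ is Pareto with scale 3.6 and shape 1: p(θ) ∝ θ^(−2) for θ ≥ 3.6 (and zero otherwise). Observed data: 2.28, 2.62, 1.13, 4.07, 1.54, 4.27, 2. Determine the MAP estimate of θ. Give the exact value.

The Uniform(0, θ) likelihood is θ^(−n) for θ ≥ max(xᵢ), zero otherwise. Here max(xᵢ) = 4.27.
Posterior ∝ θ^(−2) · θ^(−7) = θ^(−9) on θ ≥ max(3.6, 4.27) = 4.27.
This density is strictly decreasing in θ, so the posterior mode lies at the lower boundary of the support.

θ̂_MAP = 4.27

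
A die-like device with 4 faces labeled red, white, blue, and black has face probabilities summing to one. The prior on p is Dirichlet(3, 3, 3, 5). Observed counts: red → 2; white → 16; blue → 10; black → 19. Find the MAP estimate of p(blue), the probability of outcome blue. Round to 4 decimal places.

The posterior is Dirichlet(αᵢ + nᵢ) = Dirichlet(5, 19, 13, 24).
For a Dirichlet(a₁,…,a_K) with all aᵢ > 1, the mode has j-th component (aⱼ − 1)/(Σaᵢ − K).
Here Σaᵢ = 61 and K = 4, so p(blue) = (13 − 1)/(61 − 4) = 12/57 ≈ 0.2105.

MAP estimate of p(blue) = 0.2105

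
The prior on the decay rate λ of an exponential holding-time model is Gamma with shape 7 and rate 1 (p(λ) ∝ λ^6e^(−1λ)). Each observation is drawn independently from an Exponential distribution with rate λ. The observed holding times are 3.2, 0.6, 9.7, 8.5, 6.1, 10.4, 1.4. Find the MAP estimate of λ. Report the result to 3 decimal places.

The Exponential(rate=λ) likelihood is ∝ λ^n e^(−λΣtᵢ). Here n = 7 and Σtᵢ = 3.2 + 0.6 + 9.7 + 8.5 + 6.1 + 10.4 + 1.4 = 39.9.
Posterior ∝ λ^6e^(−1λ) · λ^7e^(−39.9λ) = λ^13e^(−40.9λ), i.e. Gamma(14, 40.9).
Mode = (a−1)/b = 13/40.9 ≈ 0.318.

λ̂_MAP = 0.318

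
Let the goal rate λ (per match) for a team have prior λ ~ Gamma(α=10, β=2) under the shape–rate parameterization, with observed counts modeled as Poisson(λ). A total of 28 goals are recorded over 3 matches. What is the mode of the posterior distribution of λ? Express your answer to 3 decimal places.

Σxᵢ = 28, n = 3.
Posterior ∝ λ^9e^(−2λ) · λ^28e^(−3λ) = λ^37e^(−5λ), i.e. Gamma(shape=38, rate=5).
The mode of a Gamma(a, b) with a ≥ 1 (shape–rate) is (a−1)/b = 37/5 ≈ 7.400.

λ̂_MAP = 7.400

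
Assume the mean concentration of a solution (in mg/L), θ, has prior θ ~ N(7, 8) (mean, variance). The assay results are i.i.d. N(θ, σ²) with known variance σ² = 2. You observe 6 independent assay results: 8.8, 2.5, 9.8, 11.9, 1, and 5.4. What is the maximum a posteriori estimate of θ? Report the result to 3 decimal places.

n = 6; x̄ = (8.8 + 2.5 + 9.8 + 11.9 + 1 + 5.4)/6 = 39.4/6 = 197/30 ≈ 6.5667.
For a Normal prior and Normal likelihood with known variance, the posterior is Normal; its mode equals its mean, the precision-weighted average.
Prior precision 1/σ₀² = 1/8 = 0.125; data precision n/σ² = 6/2 = 3.
θ̂ = (0.125·7 + 3·(197/30)) / (0.125 + 3) = 20.575/3.125 = 6.584.

θ̂_MAP = 6.584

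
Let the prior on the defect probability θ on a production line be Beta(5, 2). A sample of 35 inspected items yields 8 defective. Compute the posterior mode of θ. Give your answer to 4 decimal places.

θ̂_MAP = 0.3000

Prior: Beta(5, 2).
Data: 8 successes in 35 trials. The binomial likelihood contributes θ^8(1−θ)^27, so the posterior is Beta(5+8, 2+27) = Beta(13, 29).
For Beta(a, b) with a, b > 1 the mode is (a−1)/(a+b−2) = 12/40 ≈ 0.3000.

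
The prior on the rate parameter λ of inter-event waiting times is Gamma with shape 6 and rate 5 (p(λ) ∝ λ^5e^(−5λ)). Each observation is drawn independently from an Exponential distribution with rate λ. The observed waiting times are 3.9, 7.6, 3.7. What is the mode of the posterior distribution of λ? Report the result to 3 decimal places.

The Exponential(rate=λ) likelihood is ∝ λ^n e^(−λΣtᵢ). Here n = 3 and Σtᵢ = 3.9 + 7.6 + 3.7 = 15.2.
Posterior ∝ λ^5e^(−5λ) · λ^3e^(−15.2λ) = λ^8e^(−20.2λ), i.e. Gamma(9, 20.2).
Mode = (a−1)/b = 8/20.2 ≈ 0.396.

λ̂_MAP = 0.396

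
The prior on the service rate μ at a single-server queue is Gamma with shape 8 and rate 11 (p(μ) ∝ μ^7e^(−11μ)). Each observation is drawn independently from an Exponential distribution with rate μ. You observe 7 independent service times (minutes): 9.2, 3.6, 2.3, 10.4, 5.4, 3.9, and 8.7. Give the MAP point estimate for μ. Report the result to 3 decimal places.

The Exponential(rate=μ) likelihood is ∝ μ^n e^(−μΣtᵢ). Here n = 7 and Σtᵢ = 9.2 + 3.6 + 2.3 + 10.4 + 5.4 + 3.9 + 8.7 = 43.5.
Posterior ∝ μ^7e^(−11μ) · μ^7e^(−43.5μ) = μ^14e^(−54.5μ), i.e. Gamma(15, 54.5).
Mode = (a−1)/b = 14/54.5 ≈ 0.257.

μ̂_MAP = 0.257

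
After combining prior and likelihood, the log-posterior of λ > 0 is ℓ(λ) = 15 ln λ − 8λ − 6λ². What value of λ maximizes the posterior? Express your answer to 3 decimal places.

ℓ'(λ) = 15/λ − 8 − 12λ. Setting this to zero and multiplying by λ: 12λ² + 8λ − 15 = 0.
λ = (−8 + √(8² + 4·12·15)) / (2·12) = (−8 + √784) / 24 = (−8 + 28)/24 = 5/6.
ℓ''(λ) = −15/λ² − 12 < 0, confirming a maximum.

λ̂_MAP = 0.833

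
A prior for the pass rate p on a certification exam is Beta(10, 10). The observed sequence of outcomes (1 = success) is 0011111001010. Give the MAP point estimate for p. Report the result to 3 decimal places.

Prior: Beta(10, 10).
Data: 7 successes in 13 trials (from the sequence). The binomial likelihood contributes p^7(1−p)^6, so the posterior is Beta(10+7, 10+6) = Beta(17, 16).
For Beta(a, b) with a, b > 1 the mode is (a−1)/(a+b−2) = 16/31 ≈ 0.516.

p̂_MAP = 0.516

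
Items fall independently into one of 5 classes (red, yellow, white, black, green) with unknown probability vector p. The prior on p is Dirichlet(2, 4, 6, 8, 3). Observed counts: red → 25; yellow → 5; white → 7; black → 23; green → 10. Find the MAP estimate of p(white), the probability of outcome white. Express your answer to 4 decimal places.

MAP estimate of p(white) = 0.1364

The posterior is Dirichlet(αᵢ + nᵢ) = Dirichlet(27, 9, 13, 31, 13).
For a Dirichlet(a₁,…,a_K) with all aᵢ > 1, the mode has j-th component (aⱼ − 1)/(Σaᵢ − K).
Here Σaᵢ = 93 and K = 5, so p(white) = (13 − 1)/(93 − 5) = 12/88 ≈ 0.1364.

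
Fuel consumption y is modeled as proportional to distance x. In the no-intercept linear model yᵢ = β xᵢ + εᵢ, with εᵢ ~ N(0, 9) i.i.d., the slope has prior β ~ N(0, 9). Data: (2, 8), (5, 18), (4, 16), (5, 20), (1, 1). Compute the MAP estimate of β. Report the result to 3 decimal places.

β̂_MAP = 3.764

log p(β | y) = −Σ(yᵢ − βxᵢ)²/(2·9) − β²/(2·9) + const.
Setting the derivative to zero: Σxᵢ(yᵢ − βxᵢ)/9 − β/9 = 0, so β = Σxᵢyᵢ / (Σxᵢ² + σ²/τ²).
Σxᵢyᵢ = 2·8 + 5·18 + 4·16 + 5·20 + 1·1 = 271; Σxᵢ² = 71; σ²/τ² = 1.
β̂_MAP = 271 / (71 + 1) = 271/72 ≈ 3.764.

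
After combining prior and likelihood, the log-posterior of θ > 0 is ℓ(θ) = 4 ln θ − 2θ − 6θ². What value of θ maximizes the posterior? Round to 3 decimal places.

ℓ'(θ) = 4/θ − 2 − 12θ. Setting this to zero and multiplying by θ: 12θ² + 2θ − 4 = 0.
θ = (−2 + √(2² + 4·12·4)) / (2·12) = (−2 + √196) / 24 = (−2 + 14)/24 = 1/2.
ℓ''(θ) = −4/θ² − 12 < 0, confirming a maximum.

θ̂_MAP = 0.500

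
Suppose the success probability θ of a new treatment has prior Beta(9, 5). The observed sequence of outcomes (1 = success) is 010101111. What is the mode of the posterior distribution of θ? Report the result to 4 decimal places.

θ̂_MAP = 0.6667

Prior: Beta(9, 5).
Data: 6 successes in 9 trials (from the sequence). The binomial likelihood contributes θ^6(1−θ)^3, so the posterior is Beta(9+6, 5+3) = Beta(15, 8).
For Beta(a, b) with a, b > 1 the mode is (a−1)/(a+b−2) = 14/21 ≈ 0.6667.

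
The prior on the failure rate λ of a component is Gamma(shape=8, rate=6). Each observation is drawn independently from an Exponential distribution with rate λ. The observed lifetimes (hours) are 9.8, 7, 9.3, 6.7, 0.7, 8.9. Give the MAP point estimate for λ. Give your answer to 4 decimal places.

The Exponential(rate=λ) likelihood is ∝ λ^n e^(−λΣtᵢ). Here n = 6 and Σtᵢ = 9.8 + 7 + 9.3 + 6.7 + 0.7 + 8.9 = 42.4.
Posterior ∝ λ^7e^(−6λ) · λ^6e^(−42.4λ) = λ^13e^(−48.4λ), i.e. Gamma(14, 48.4).
Mode = (a−1)/b = 13/48.4 ≈ 0.2686.

λ̂_MAP = 0.2686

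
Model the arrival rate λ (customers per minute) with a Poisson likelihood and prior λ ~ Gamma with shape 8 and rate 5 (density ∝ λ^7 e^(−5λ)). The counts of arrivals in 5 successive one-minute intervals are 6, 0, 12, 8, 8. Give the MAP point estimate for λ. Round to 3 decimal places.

Σxᵢ = 6+0+12+8+8 = 34, with n = 5.
Posterior ∝ λ^7e^(−5λ) · λ^34e^(−5λ) = λ^41e^(−10λ), i.e. Gamma(shape=42, rate=10).
The mode of a Gamma(a, b) with a ≥ 1 (shape–rate) is (a−1)/b = 41/10 ≈ 4.100.

λ̂_MAP = 4.100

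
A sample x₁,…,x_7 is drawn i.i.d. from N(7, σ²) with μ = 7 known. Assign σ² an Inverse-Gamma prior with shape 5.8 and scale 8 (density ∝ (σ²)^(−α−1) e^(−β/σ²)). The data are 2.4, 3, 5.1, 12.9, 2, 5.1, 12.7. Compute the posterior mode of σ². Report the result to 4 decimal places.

σ̂²_MAP = 7.4117

Sum of squared deviations about the known mean: SS = (2.4−7)² + (3−7)² + (5.1−7)² + (12.9−7)² + (2−7)² + (5.1−7)² + (12.7−7)² = 136.68.
The Normal likelihood contributes (σ²)^(−n/2) exp(−SS/(2σ²)), so the posterior is Inverse-Gamma(α + n/2, β + SS/2) = Inverse-Gamma(9.3, 76.34).
The mode of Inverse-Gamma(a, b) is b/(a+1) = 76.34/10.3 ≈ 7.4117.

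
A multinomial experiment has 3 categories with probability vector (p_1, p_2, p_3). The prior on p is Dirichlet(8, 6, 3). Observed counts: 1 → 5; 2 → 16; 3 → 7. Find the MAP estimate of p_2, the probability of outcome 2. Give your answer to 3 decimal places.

MAP estimate: 0.500

The posterior is Dirichlet(αᵢ + nᵢ) = Dirichlet(13, 22, 10).
For a Dirichlet(a₁,…,a_K) with all aᵢ > 1, the mode has j-th component (aⱼ − 1)/(Σaᵢ − K).
Here Σaᵢ = 45 and K = 3, so p_2 = (22 − 1)/(45 − 3) = 21/42 ≈ 0.500.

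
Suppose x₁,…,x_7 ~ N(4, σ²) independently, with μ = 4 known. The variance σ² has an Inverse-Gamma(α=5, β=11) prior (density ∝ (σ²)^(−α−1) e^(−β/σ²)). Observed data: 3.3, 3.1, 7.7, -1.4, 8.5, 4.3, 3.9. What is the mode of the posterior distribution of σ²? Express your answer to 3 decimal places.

σ̂²_MAP = 4.553

Sum of squared deviations about the known mean: SS = (3.3−4)² + (3.1−4)² + (7.7−4)² + (-1.4−4)² + (8.5−4)² + (4.3−4)² + (3.9−4)² = 64.5.
The Normal likelihood contributes (σ²)^(−n/2) exp(−SS/(2σ²)), so the posterior is Inverse-Gamma(α + n/2, β + SS/2) = Inverse-Gamma(8.5, 43.25).
The mode of Inverse-Gamma(a, b) is b/(a+1) = 43.25/9.5 ≈ 4.553.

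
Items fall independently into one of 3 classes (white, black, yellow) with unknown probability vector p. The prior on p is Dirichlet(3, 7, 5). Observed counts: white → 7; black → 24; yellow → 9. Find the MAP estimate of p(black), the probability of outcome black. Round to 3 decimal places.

The posterior is Dirichlet(αᵢ + nᵢ) = Dirichlet(10, 31, 14).
For a Dirichlet(a₁,…,a_K) with all aᵢ > 1, the mode has j-th component (aⱼ − 1)/(Σaᵢ − K).
Here Σaᵢ = 55 and K = 3, so p(black) = (31 − 1)/(55 − 3) = 30/52 ≈ 0.577.

MAP estimate of p(black) = 0.577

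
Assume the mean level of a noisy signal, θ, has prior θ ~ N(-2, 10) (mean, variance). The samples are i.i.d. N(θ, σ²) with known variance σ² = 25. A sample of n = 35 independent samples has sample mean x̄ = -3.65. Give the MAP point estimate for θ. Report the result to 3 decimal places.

θ̂_MAP = -3.540

n = 35, x̄ = -3.65.
For a Normal prior and Normal likelihood with known variance, the posterior is Normal; its mode equals its mean, the precision-weighted average.
Prior precision 1/σ₀² = 1/10 = 0.1; data precision n/σ² = 35/25 = 1.4.
θ̂ = (0.1·(-2) + 1.4·(-3.65)) / (0.1 + 1.4) = (-5.31)/1.5 = -3.540.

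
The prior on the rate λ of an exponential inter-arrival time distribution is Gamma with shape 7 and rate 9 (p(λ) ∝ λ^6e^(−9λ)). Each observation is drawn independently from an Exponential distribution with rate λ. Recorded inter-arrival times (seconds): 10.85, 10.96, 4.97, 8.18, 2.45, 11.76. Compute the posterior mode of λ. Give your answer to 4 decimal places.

The Exponential(rate=λ) likelihood is ∝ λ^n e^(−λΣtᵢ). Here n = 6 and Σtᵢ = 10.85 + 10.96 + 4.97 + 8.18 + 2.45 + 11.76 = 49.17.
Posterior ∝ λ^6e^(−9λ) · λ^6e^(−49.17λ) = λ^12e^(−58.17λ), i.e. Gamma(13, 58.17).
Mode = (a−1)/b = 12/58.17 ≈ 0.2063.

λ̂_MAP = 0.2063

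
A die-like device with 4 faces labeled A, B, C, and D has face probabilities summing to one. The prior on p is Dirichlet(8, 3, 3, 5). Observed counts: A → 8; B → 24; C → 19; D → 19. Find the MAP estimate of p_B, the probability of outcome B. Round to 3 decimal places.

The posterior is Dirichlet(αᵢ + nᵢ) = Dirichlet(16, 27, 22, 24).
For a Dirichlet(a₁,…,a_K) with all aᵢ > 1, the mode has j-th component (aⱼ − 1)/(Σaᵢ − K).
Here Σaᵢ = 89 and K = 4, so p_B = (27 − 1)/(89 − 4) = 26/85 ≈ 0.306.

MAP estimate of p_B = 0.306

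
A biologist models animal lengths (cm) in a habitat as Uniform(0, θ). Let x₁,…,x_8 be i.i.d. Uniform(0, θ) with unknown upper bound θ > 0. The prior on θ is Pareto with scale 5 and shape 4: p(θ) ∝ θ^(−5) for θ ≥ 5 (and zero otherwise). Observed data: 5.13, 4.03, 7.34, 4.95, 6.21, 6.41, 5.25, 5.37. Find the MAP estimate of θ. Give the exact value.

θ̂_MAP = 7.34

The Uniform(0, θ) likelihood is θ^(−n) for θ ≥ max(xᵢ), zero otherwise. Here max(xᵢ) = 7.34.
Posterior ∝ θ^(−5) · θ^(−8) = θ^(−13) on θ ≥ max(5, 7.34) = 7.34.
This density is strictly decreasing in θ, so the posterior mode lies at the lower boundary of the support.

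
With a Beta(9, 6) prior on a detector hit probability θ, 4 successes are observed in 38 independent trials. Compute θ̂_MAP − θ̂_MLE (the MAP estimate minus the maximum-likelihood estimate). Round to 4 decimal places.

MAP − MLE = 0.1300

Posterior is Beta(13, 40); MAP = (13−1)/(53−2) = 12/51 ≈ 0.23529.
MLE ignores the prior: θ̂_MLE = k/n = 4/38 ≈ 0.10526.
Difference = 12/51 − 4/38 = 42/323 ≈ 0.1300.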